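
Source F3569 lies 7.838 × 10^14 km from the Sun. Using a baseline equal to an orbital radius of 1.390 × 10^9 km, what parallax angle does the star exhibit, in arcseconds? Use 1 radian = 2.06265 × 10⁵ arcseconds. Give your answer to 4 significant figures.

0.3658 arcsec

θ ≈ B/d = (1.390 × 10^9) / (7.838 × 10^14) = 1.7734 × 10^-6 rad.
In arcseconds: 1.7734 × 10^-6 × 206265 = 0.36579″.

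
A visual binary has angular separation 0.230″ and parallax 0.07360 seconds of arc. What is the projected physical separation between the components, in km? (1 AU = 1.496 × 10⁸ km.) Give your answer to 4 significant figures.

d = 1/p = 1/0.07360″ = 13.587 pc.
At distance d (pc), an angle of θ arcsec spans θ·d AU: s = 0.230 × 13.587 = 3.125 AU.
= 3.125 × 1.496 × 10⁸ km = 4.6750 × 10^8 km.

4.675 × 10^8 km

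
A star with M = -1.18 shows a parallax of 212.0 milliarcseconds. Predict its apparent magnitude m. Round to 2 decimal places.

m = -2.81

d = 1/p = 1/0.2120″ = 4.717 pc.
m − M = 5 log₁₀ d − 5 = 5 log₁₀(4.717) − 5 = 3.3683 − 5 = -1.6317.
m = M + (m − M) = -1.18 + (-1.6317) = -2.81.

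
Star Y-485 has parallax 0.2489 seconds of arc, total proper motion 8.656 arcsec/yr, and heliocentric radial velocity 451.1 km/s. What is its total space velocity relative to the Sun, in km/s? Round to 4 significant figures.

d = 1/p = 1/0.2489″ = 4.0177 pc.
v_t = 4.740 μ d = 4.740 × 8.656 × 4.0177 = 164.84 km/s.
v = √(v_r² + v_t²) = √(451.1² + 164.84²) = √230663 = 480.27 km/s.

480.3 km/s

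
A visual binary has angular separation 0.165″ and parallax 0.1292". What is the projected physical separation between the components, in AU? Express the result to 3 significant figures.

d = 1/p = 1/0.1292″ = 7.7399 pc.
At distance d (pc), an angle of θ arcsec spans θ·d AU: s = 0.165 × 7.7399 = 1.2771 AU.

1.28 AU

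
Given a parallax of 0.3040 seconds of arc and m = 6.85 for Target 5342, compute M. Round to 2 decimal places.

M = 9.26

d = 1/p = 1/0.3040″ = 3.2895 pc.
m − M = 5 log₁₀(3.2895) − 5 = 2.5856 − 5 = -2.4144.
M = m − (m − M) = 6.85 − (-2.4144) = 9.26.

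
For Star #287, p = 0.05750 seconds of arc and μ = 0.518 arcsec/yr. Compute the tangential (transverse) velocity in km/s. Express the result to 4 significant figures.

42.70 km/s

d = 1/p = 1/0.05750″ = 17.391 pc.
v_t = 4.74 × μ × d = 4.74 × 0.518 × 17.391 = 42.7 km/s.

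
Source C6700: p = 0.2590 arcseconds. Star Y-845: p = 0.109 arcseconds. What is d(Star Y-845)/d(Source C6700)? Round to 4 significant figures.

2.376

Since d = 1/p, d_B/d_A = p_A/p_B.
= 0.2590 / 0.109 = 2.3761.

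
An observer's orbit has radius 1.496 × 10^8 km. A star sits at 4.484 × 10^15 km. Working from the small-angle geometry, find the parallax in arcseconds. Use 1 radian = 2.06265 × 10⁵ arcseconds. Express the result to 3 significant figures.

0.00688 arcsec

θ ≈ B/d = (1.496 × 10^8) / (4.484 × 10^15) = 3.3363 × 10^-8 rad.
In arcseconds: 3.3363 × 10^-8 × 206265 = 0.0068816″.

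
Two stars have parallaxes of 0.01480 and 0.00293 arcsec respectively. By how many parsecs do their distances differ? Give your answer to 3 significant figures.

274 pc

d_A = 1/0.01480″ = 67.568 pc; d_B = 1/0.002930″ = 341.3 pc.
|d_B − d_A| = |341.3 − 67.568| = 273.73 pc.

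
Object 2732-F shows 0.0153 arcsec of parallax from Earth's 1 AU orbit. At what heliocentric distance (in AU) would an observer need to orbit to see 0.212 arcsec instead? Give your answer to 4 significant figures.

13.86 AU

Parallax scales linearly with baseline: p ∝ B, so B = p_target / p_Earth × 1 AU.
B = 0.212 / 0.0153 = 13.856 AU.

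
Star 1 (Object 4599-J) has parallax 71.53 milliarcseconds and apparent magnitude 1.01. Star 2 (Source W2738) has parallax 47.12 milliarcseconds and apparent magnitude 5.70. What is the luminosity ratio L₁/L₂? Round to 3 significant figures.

L₁/L₂ = 32.6

d₁ = 1/p₁ = 1/0.07153″ = 13.98 pc; d₂ = 1/p₂ = 1/0.04712″ = 21.222 pc.
M₁ = m₁ − 5 log₁₀ d₁ + 5 = 1.01 − 5.7275 + 5 = 0.2825.
M₂ = 5.70 − 6.6339 + 5 = 4.0661.
L₁/L₂ = 10^(0.4(M₂ − M₁)) = 10^(0.4 × 3.7836) = 10^1.51344 = 32.617.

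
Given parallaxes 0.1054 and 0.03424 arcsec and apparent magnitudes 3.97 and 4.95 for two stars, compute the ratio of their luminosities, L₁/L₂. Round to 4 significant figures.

d₁ = 1/p₁ = 1/0.1054″ = 9.4877 pc; d₂ = 1/p₂ = 1/0.03424″ = 29.206 pc.
M₁ = m₁ − 5 log₁₀ d₁ + 5 = 3.97 − 4.8858 + 5 = 4.0842.
M₂ = 4.95 − 7.3274 + 5 = 2.6226.
L₁/L₂ = 10^(0.4(M₂ − M₁)) = 10^(0.4 × (-1.4616)) = 10^(-0.58464) = 0.26023.

L₁/L₂ = 0.2602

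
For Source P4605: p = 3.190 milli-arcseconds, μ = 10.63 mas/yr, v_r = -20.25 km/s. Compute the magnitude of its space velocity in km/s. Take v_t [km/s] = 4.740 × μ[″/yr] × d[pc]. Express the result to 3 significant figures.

25.7 km/s

d = 1/p = 1/0.003190″ = 313.48 pc.
μ = 10.63 mas/yr = 0.01063 ″/yr.
v_t = 4.740 μ d = 4.740 × 0.01063 × 313.48 = 15.795 km/s.
v = √(v_r² + v_t²) = √((-20.25)² + 15.795²) = √659.545 = 25.682 km/s.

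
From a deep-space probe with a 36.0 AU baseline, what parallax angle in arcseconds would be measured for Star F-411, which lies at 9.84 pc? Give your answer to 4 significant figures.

p (arcsec) = B (AU) / d (pc).
p = 36.0 / 9.84 = 3.6585 arcsec.

3.659 arcsec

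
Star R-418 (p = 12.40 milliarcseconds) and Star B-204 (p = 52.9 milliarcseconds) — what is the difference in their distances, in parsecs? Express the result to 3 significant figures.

61.7 pc

d_A = 1/0.01240″ = 80.645 pc; d_B = 1/0.05290″ = 18.904 pc.
|d_B − d_A| = |18.904 − 80.645| = 61.741 pc.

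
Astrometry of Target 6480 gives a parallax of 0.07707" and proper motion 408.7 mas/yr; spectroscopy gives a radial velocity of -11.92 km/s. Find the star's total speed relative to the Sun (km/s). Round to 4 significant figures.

d = 1/p = 1/0.07707″ = 12.975 pc.
μ = 408.7 mas/yr = 0.4087 ″/yr.
v_t = 4.740 μ d = 4.740 × 0.4087 × 12.975 = 25.136 km/s.
v = √(v_r² + v_t²) = √((-11.92)² + 25.136²) = √773.905 = 27.819 km/s.

27.82 km/s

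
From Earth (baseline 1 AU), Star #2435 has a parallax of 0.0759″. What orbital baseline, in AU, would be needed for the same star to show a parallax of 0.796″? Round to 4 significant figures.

Parallax scales linearly with baseline: p ∝ B, so B = p_target / p_Earth × 1 AU.
B = 0.796 / 0.0759 = 10.487 AU.

10.49 AU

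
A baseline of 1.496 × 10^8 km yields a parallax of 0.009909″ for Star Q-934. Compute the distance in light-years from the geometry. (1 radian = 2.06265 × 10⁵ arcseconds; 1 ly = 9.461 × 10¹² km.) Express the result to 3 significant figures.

329 ly

θ = 0.009909″ = 0.009909/206265 = 4.8040 × 10^-8 rad.
d = B/θ = (1.496 × 10^8) / (4.8040 × 10^-8) = 3.1141 × 10^15 km = (3.1141 × 10^15) / (9.461 × 10^12) ly = 329.15 ly.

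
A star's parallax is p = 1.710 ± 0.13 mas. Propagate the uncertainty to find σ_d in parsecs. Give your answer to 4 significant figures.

44.46 pc

d = 1/p, so σ_d = σ_p / p².
σ_d = 0.000130 / (0.001710)² = 0.000130 / 0.0000029241 = 44.458 pc.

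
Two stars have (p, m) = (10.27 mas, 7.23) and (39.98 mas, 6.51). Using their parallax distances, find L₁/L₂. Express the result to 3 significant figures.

d₁ = 1/p₁ = 1/0.01027″ = 97.371 pc; d₂ = 1/p₂ = 1/0.03998″ = 25.013 pc.
M₁ = m₁ − 5 log₁₀ d₁ + 5 = 7.23 − 9.9421 + 5 = 2.2879.
M₂ = 6.51 − 6.9908 + 5 = 4.5192.
L₁/L₂ = 10^(0.4(M₂ − M₁)) = 10^(0.4 × 2.2313) = 10^0.89252 = 7.8076.

L₁/L₂ = 7.81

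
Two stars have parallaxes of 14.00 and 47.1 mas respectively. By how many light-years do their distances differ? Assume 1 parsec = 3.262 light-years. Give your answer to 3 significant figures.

d_A = 1/0.01400″ = 71.429 pc; d_B = 1/0.04710″ = 21.231 pc.
|d_B − d_A| = |21.231 − 71.429| = 50.198 pc = 50.198 × 3.262 ly = 163.75 ly.

164 ly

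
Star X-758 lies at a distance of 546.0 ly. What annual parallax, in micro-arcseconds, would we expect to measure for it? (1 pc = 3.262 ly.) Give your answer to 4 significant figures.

d = 546.0 ly ÷ 3.262 = 167.38 pc.
p = 1/d = 1/167.38 = 0.0059744 arcsec.
= 0.0059744 × 10⁶ = 5974.4 μas.

5974 μas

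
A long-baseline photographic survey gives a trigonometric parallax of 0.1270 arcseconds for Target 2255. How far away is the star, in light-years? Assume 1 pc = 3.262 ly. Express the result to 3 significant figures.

d = 1/p = 1/0.1270 = 7.874 pc.
In light-years: 7.874 × 3.262 = 25.685 ly.

25.7 light years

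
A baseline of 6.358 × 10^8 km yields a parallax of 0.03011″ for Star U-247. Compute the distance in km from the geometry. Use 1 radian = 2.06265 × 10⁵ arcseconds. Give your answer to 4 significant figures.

θ = 0.03011″ = 0.03011/206265 = 1.4598 × 10^-7 rad.
d = B/θ = (6.358 × 10^8) / (1.4598 × 10^-7) = 4.3554 × 10^15 km.

4.355 × 10^15 km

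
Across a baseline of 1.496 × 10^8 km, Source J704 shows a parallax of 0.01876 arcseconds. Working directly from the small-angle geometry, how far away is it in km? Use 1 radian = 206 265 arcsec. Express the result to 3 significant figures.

1.64 × 10^15 km

θ = 0.01876″ = 0.01876/206265 = 9.0951 × 10^-8 rad.
d = B/θ = (1.496 × 10^8) / (9.0951 × 10^-8) = 1.6448 × 10^15 km.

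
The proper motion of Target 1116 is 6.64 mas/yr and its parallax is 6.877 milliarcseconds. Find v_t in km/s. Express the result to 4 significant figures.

4.577 km/s

d = 1/p = 1/0.006877″ = 145.41 pc.
μ = 6.64 mas/yr = 0.00664 ″/yr.
v_t = 4.74 × μ × d = 4.74 × 0.00664 × 145.41 = 4.5766 km/s.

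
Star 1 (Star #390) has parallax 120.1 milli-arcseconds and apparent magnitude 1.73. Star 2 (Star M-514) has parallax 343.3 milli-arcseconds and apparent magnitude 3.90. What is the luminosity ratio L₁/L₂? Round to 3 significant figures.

L₁/L₂ = 60.3

d₁ = 1/p₁ = 1/0.1201″ = 8.3264 pc; d₂ = 1/p₂ = 1/0.3433″ = 2.9129 pc.
M₁ = m₁ − 5 log₁₀ d₁ + 5 = 1.73 − 4.6023 + 5 = 2.1277.
M₂ = 3.90 − 2.3216 + 5 = 6.5784.
L₁/L₂ = 10^(0.4(M₂ − M₁)) = 10^(0.4 × 4.4507) = 10^1.78028 = 60.295.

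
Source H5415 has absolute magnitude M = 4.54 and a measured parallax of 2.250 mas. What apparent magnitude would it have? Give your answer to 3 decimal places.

d = 1/p = 1/0.002250″ = 444.44 pc.
m − M = 5 log₁₀ d − 5 = 5 log₁₀(444.44) − 5 = 13.2391 − 5 = 8.2391.
m = M + (m − M) = 4.54 + 8.2391 = 12.779.

m = 12.779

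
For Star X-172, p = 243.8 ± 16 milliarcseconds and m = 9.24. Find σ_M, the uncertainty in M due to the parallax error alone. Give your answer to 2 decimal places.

σ_M = 0.14 mag

M = m − 5 log₁₀ d + 5 = m + 5 log₁₀ p + 5, so ∂M/∂p = 5/(p ln 10).
σ_M = (5/ln 10) · (σ_p/p) = 2.1715 × 16/243.8 = 2.1715 × 0.065628 = 0.14251.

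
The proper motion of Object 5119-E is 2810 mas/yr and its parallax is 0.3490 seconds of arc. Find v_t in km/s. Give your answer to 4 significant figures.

d = 1/p = 1/0.3490″ = 2.8653 pc.
μ = 2810 mas/yr = 2.81 ″/yr.
v_t = 4.74 × μ × d = 4.74 × 2.81 × 2.8653 = 38.164 km/s.

38.16 km/s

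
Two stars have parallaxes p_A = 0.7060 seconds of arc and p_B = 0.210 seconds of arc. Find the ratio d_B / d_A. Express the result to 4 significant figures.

Since d = 1/p, d_B/d_A = p_A/p_B.
= 0.7060 / 0.210 = 3.3619.

3.362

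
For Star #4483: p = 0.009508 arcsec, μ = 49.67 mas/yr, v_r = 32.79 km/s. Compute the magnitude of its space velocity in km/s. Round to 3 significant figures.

d = 1/p = 1/0.009508″ = 105.17 pc.
μ = 49.67 mas/yr = 0.04967 ″/yr.
v_t = 4.740 μ d = 4.740 × 0.04967 × 105.17 = 24.761 km/s.
v = √(v_r² + v_t²) = √(32.79² + 24.761²) = √1688.29 = 41.089 km/s.

41.1 km/s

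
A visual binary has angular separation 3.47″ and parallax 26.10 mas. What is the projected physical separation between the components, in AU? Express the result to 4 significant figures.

133.0 AU

d = 1/p = 1/0.02610″ = 38.314 pc.
At distance d (pc), an angle of θ arcsec spans θ·d AU: s = 3.47 × 38.314 = 132.95 AU.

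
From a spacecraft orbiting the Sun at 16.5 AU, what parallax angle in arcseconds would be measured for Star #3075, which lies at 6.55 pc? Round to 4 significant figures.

2.519 arcsec

p (arcsec) = B (AU) / d (pc).
p = 16.5 / 6.55 = 2.5191 arcsec.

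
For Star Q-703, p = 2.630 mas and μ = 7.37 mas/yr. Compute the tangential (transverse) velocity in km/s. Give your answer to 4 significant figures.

d = 1/p = 1/0.002630″ = 380.23 pc.
μ = 7.37 mas/yr = 0.00737 ″/yr.
v_t = 4.74 × μ × d = 4.74 × 0.00737 × 380.23 = 13.283 km/s.

13.28 km/s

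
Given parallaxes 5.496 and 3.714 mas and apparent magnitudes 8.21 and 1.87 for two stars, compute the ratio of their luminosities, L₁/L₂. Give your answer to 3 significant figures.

L₁/L₂ = 0.00133

d₁ = 1/p₁ = 1/0.005496″ = 181.95 pc; d₂ = 1/p₂ = 1/0.003714″ = 269.25 pc.
M₁ = m₁ − 5 log₁₀ d₁ + 5 = 8.21 − 11.2998 + 5 = 1.9102.
M₂ = 1.87 − 12.1508 + 5 = -5.2808.
L₁/L₂ = 10^(0.4(M₂ − M₁)) = 10^(0.4 × (-7.1910)) = 10^(-2.87640) = 0.0013292.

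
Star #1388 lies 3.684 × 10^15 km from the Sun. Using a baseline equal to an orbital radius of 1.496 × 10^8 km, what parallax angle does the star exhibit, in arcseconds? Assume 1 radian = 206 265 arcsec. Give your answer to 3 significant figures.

θ ≈ B/d = (1.496 × 10^8) / (3.684 × 10^15) = 4.0608 × 10^-8 rad.
In arcseconds: 4.0608 × 10^-8 × 206265 = 0.008376″.

0.00838 arcsec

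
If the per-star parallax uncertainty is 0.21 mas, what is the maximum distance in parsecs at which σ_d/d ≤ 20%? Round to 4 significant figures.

952.4 pc

σ_d/d = σ_p/p, so the condition is σ_p/p ≤ 0.20, i.e. p ≥ σ_p/0.20.
p_min = 0.21/0.20 = 1.05 mas = 0.00105 arcsec.
d_max = 1/p_min = 1/0.00105 = 952.38 pc.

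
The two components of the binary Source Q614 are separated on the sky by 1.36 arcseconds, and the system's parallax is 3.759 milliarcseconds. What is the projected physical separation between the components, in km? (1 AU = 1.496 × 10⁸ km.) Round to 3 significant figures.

5.41 × 10^10 km

d = 1/p = 1/0.003759″ = 266.03 pc.
At distance d (pc), an angle of θ arcsec spans θ·d AU: s = 1.36 × 266.03 = 361.8 AU.
= 361.8 × 1.496 × 10⁸ km = 5.4125 × 10^10 km.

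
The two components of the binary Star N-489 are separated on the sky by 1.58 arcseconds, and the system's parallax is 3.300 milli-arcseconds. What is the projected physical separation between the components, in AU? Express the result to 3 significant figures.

479 AU

d = 1/p = 1/0.003300″ = 303.03 pc.
At distance d (pc), an angle of θ arcsec spans θ·d AU: s = 1.58 × 303.03 = 478.79 AU.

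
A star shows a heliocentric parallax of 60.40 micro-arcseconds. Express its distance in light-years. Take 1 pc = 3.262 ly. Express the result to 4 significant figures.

p = 60.40 micro-arcseconds = 0.00006040 arcsec.
d = 1/p = 1/0.00006040 = 16556 pc.
In light-years: 16556 × 3.262 = 54006 ly.

54010 light years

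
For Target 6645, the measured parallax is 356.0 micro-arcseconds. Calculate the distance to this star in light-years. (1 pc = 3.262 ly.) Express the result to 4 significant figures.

9163 light years

p = 356.0 micro-arcseconds = 0.0003560 arcsec.
d = 1/p = 1/0.0003560 = 2809 pc.
In light-years: 2809 × 3.262 = 9163 ly.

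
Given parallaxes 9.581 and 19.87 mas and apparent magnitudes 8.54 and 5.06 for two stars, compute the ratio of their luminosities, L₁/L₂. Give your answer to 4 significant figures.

d₁ = 1/p₁ = 1/0.009581″ = 104.37 pc; d₂ = 1/p₂ = 1/0.01987″ = 50.327 pc.
M₁ = m₁ − 5 log₁₀ d₁ + 5 = 8.54 − 10.0929 + 5 = 3.4471.
M₂ = 5.06 − 8.5090 + 5 = 1.5510.
L₁/L₂ = 10^(0.4(M₂ − M₁)) = 10^(0.4 × (-1.8961)) = 10^(-0.75844) = 0.17441.

L₁/L₂ = 0.1744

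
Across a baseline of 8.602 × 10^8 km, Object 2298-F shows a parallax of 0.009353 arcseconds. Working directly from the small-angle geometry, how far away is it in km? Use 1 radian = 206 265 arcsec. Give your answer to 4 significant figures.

1.897 × 10^16 km

θ = 0.009353″ = 0.009353/206265 = 4.5345 × 10^-8 rad.
d = B/θ = (8.602 × 10^8) / (4.5345 × 10^-8) = 1.8970 × 10^16 km.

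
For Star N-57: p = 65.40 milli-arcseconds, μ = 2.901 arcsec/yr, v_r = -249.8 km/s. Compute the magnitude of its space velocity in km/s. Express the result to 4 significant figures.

326.5 km/s

d = 1/p = 1/0.06540″ = 15.291 pc.
v_t = 4.740 μ d = 4.740 × 2.901 × 15.291 = 210.26 km/s.
v = √(v_r² + v_t²) = √((-249.8)² + 210.26²) = √106609 = 326.51 km/s.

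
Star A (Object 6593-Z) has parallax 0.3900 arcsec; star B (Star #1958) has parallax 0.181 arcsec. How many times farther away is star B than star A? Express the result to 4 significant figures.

2.155

Since d = 1/p, d_B/d_A = p_A/p_B.
= 0.3900 / 0.181 = 2.1547.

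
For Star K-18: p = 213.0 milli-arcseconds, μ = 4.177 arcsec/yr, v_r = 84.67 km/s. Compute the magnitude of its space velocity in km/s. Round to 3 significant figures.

126 km/s

d = 1/p = 1/0.2130″ = 4.6948 pc.
v_t = 4.740 μ d = 4.740 × 4.177 × 4.6948 = 92.952 km/s.
v = √(v_r² + v_t²) = √(84.67² + 92.952²) = √15809.1 = 125.73 km/s.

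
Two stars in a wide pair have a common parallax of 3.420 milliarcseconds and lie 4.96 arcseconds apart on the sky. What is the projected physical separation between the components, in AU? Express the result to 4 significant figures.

d = 1/p = 1/0.003420″ = 292.4 pc.
At distance d (pc), an angle of θ arcsec spans θ·d AU: s = 4.96 × 292.4 = 1450.3 AU.

1450 AU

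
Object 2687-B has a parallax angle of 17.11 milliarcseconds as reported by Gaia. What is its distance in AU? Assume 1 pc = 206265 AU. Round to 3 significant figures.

1.21 × 10^7 AU

p = 17.11 milliarcseconds = 0.01711 arcsec.
d = 1/p = 1/0.01711 = 58.445 pc.
In AU: 58.445 × 206265 = 1.2055 × 10^7 AU.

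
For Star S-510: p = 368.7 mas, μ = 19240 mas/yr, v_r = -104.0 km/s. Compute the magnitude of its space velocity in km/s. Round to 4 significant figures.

d = 1/p = 1/0.3687″ = 2.7122 pc.
μ = 19240 mas/yr = 19.24 ″/yr.
v_t = 4.740 μ d = 4.740 × 19.24 × 2.7122 = 247.35 km/s.
v = √(v_r² + v_t²) = √((-104.0)² + 247.35²) = √71998 = 268.32 km/s.

268.3 km/s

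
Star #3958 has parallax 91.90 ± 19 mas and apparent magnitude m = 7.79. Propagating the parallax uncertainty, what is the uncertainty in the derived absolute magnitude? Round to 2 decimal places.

M = m − 5 log₁₀ d + 5 = m + 5 log₁₀ p + 5, so ∂M/∂p = 5/(p ln 10).
σ_M = (5/ln 10) · (σ_p/p) = 2.1715 × 19/91.90 = 2.1715 × 0.20675 = 0.44896.

σ_M = 0.45 mag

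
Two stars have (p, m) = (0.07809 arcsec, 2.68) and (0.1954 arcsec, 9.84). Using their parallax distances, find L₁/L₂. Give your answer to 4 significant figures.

d₁ = 1/p₁ = 1/0.07809″ = 12.806 pc; d₂ = 1/p₂ = 1/0.1954″ = 5.1177 pc.
M₁ = m₁ − 5 log₁₀ d₁ + 5 = 2.68 − 5.5371 + 5 = 2.1429.
M₂ = 9.84 − 3.5454 + 5 = 11.2946.
L₁/L₂ = 10^(0.4(M₂ − M₁)) = 10^(0.4 × 9.1517) = 10^3.66068 = 4578.

L₁/L₂ = 4578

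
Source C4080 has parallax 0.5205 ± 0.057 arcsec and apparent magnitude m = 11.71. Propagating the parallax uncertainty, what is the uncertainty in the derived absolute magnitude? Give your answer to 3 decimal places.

M = m − 5 log₁₀ d + 5 = m + 5 log₁₀ p + 5, so ∂M/∂p = 5/(p ln 10).
σ_M = (5/ln 10) · (σ_p/p) = 2.1715 × 0.057/0.5205 = 2.1715 × 0.10951 = 0.2378.

σ_M = 0.238 mag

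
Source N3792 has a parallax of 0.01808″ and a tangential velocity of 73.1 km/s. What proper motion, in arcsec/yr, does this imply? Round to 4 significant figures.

0.2788 arcsec/yr

d = 1/p = 1/0.01808″ = 55.31 pc.
μ = v_t / (4.74 d) = 73.1 / (4.74 × 55.31) = 73.1 / 262.17 = 0.27883 ″/yr.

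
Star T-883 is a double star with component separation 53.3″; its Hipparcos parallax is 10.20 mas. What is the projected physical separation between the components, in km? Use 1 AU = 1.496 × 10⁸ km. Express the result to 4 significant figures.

d = 1/p = 1/0.01020″ = 98.039 pc.
At distance d (pc), an angle of θ arcsec spans θ·d AU: s = 53.3 × 98.039 = 5225.5 AU.
= 5225.5 × 1.496 × 10⁸ km = 7.8173 × 10^11 km.

7.817 × 10^11 km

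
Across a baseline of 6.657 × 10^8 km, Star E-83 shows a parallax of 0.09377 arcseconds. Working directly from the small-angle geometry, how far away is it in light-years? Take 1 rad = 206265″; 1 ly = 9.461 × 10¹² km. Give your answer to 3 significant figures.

θ = 0.09377″ = 0.09377/206265 = 4.5461 × 10^-7 rad.
d = B/θ = (6.657 × 10^8) / (4.5461 × 10^-7) = 1.4643 × 10^15 km = (1.4643 × 10^15) / (9.461 × 10^12) ly = 154.77 ly.

155 ly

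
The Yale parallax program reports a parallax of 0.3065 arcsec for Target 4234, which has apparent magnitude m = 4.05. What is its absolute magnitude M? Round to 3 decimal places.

d = 1/p = 1/0.3065″ = 3.2626 pc.
m − M = 5 log₁₀(3.2626) − 5 = 2.5678 − 5 = -2.4322.
M = m − (m − M) = 4.05 − (-2.4322) = 6.482.

M = 6.482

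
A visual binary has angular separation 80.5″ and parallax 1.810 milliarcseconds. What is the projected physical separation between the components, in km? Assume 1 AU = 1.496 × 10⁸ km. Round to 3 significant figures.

d = 1/p = 1/0.001810″ = 552.49 pc.
At distance d (pc), an angle of θ arcsec spans θ·d AU: s = 80.5 × 552.49 = 44475 AU.
= 44475 × 1.496 × 10⁸ km = 6.6535 × 10^12 km.

6.65 × 10^12 km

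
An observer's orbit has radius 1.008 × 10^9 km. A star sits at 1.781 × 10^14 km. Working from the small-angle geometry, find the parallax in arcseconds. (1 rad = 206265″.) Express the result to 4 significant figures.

θ ≈ B/d = (1.008 × 10^9) / (1.781 × 10^14) = 5.6597 × 10^-6 rad.
In arcseconds: 5.6597 × 10^-6 × 206265 = 1.1674″.

1.167 arcsec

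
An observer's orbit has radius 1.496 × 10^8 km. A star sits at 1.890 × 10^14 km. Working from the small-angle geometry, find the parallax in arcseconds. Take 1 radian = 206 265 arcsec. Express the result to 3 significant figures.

θ ≈ B/d = (1.496 × 10^8) / (1.890 × 10^14) = 7.9153 × 10^-7 rad.
In arcseconds: 7.9153 × 10^-7 × 206265 = 0.16326″.

0.163 arcsec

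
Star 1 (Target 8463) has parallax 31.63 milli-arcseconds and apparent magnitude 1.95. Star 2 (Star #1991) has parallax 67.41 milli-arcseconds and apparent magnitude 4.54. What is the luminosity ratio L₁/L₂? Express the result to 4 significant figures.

L₁/L₂ = 49.35

d₁ = 1/p₁ = 1/0.03163″ = 31.616 pc; d₂ = 1/p₂ = 1/0.06741″ = 14.835 pc.
M₁ = m₁ − 5 log₁₀ d₁ + 5 = 1.95 − 7.4995 + 5 = -0.5495.
M₂ = 4.54 − 5.8564 + 5 = 3.6836.
L₁/L₂ = 10^(0.4(M₂ − M₁)) = 10^(0.4 × 4.2331) = 10^1.69324 = 49.345.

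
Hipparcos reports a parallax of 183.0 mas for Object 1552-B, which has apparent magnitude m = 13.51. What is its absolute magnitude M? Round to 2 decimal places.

M = 14.82

d = 1/p = 1/0.1830″ = 5.4645 pc.
m − M = 5 log₁₀(5.4645) − 5 = 3.6878 − 5 = -1.3122.
M = m − (m − M) = 13.51 − (-1.3122) = 14.82.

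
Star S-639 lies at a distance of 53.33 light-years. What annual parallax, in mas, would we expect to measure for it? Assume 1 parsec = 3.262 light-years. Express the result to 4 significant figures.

61.17 mas

d = 53.33 ly ÷ 3.262 = 16.349 pc.
p = 1/d = 1/16.349 = 0.061166 arcsec.
= 0.061166 × 1000 = 61.166 mas.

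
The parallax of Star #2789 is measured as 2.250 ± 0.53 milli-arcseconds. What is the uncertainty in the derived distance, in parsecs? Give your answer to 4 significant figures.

104.7 pc

d = 1/p, so σ_d = σ_p / p².
σ_d = 0.000530 / (0.002250)² = 0.000530 / 0.0000050625 = 104.69 pc.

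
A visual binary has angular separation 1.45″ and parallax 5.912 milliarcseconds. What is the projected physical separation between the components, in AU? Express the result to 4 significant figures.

d = 1/p = 1/0.005912″ = 169.15 pc.
At distance d (pc), an angle of θ arcsec spans θ·d AU: s = 1.45 × 169.15 = 245.27 AU.

245.3 AU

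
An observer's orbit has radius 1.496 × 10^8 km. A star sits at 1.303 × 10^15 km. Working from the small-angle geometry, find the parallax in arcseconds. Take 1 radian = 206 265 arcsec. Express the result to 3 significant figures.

θ ≈ B/d = (1.496 × 10^8) / (1.303 × 10^15) = 1.1481 × 10^-7 rad.
In arcseconds: 1.1481 × 10^-7 × 206265 = 0.023681″.

0.0237 arcsec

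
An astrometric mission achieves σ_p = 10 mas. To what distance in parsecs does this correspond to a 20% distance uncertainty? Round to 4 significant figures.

20.00 pc

σ_d/d = σ_p/p, so the condition is σ_p/p ≤ 0.20, i.e. p ≥ σ_p/0.20.
p_min = 10/0.20 = 50 mas = 0.05 arcsec.
d_max = 1/p_min = 1/0.05 = 20 pc.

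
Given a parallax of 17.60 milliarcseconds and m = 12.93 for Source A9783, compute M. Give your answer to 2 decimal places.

d = 1/p = 1/0.01760″ = 56.818 pc.
m − M = 5 log₁₀(56.818) − 5 = 8.7724 − 5 = 3.7724.
M = m − (m − M) = 12.93 − 3.7724 = 9.16.

M = 9.16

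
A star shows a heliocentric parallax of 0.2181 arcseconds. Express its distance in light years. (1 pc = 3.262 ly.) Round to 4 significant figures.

14.96 light years

d = 1/p = 1/0.2181 = 4.5851 pc.
In light-years: 4.5851 × 3.262 = 14.957 ly.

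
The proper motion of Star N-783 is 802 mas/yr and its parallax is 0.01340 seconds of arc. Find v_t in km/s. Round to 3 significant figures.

d = 1/p = 1/0.01340″ = 74.627 pc.
μ = 802 mas/yr = 0.802 ″/yr.
v_t = 4.74 × μ × d = 4.74 × 0.802 × 74.627 = 283.69 km/s.

284 km/s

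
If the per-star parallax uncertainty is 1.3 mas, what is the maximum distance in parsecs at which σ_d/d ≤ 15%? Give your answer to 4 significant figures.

115.4 pc

σ_d/d = σ_p/p, so the condition is σ_p/p ≤ 0.15, i.e. p ≥ σ_p/0.15.
p_min = 1.3/0.15 = 8.6667 mas = 0.0086667 arcsec.
d_max = 1/p_min = 1/0.0086667 = 115.38 pc.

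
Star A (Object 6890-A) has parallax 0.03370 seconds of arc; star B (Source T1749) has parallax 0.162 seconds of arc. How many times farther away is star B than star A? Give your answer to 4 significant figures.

0.2080

Since d = 1/p, d_B/d_A = p_A/p_B.
= 0.03370 / 0.162 = 0.20802.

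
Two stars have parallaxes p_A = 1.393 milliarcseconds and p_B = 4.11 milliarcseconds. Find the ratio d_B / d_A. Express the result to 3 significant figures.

0.339

Since d = 1/p, d_B/d_A = p_A/p_B.
= 1.393 / 4.11 = 0.33893.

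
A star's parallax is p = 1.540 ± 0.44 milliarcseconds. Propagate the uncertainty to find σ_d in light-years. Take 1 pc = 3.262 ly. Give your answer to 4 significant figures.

d = 1/p, so σ_d = σ_p / p².
σ_d = 0.000440 / (0.001540)² = 0.000440 / 0.0000023716 = 185.53 pc = 185.53 × 3.262 ly = 605.2 ly.

605.2 ly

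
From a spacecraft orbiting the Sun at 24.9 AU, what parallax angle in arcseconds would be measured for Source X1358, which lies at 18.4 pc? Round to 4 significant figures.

1.353 arcsec

p (arcsec) = B (AU) / d (pc).
p = 24.9 / 18.4 = 1.3533 arcsec.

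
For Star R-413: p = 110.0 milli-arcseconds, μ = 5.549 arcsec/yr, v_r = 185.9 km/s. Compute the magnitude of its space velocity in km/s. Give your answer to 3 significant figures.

303 km/s

d = 1/p = 1/0.1100″ = 9.0909 pc.
v_t = 4.740 μ d = 4.740 × 5.549 × 9.0909 = 239.11 km/s.
v = √(v_r² + v_t²) = √(185.9² + 239.11²) = √91732.4 = 302.87 km/s.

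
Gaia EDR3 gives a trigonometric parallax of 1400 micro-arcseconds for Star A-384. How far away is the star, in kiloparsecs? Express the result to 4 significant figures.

p = 1400 micro-arcseconds = 0.001400 arcsec.
d = 1/p = 1/0.001400 = 714.29 pc.
= 0.71429 kpc.

0.7143 kpc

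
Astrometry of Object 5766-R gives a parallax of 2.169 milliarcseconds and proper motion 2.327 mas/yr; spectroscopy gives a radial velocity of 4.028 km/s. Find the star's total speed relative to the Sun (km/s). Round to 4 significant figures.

d = 1/p = 1/0.002169″ = 461.04 pc.
μ = 2.327 mas/yr = 0.002327 ″/yr.
v_t = 4.740 μ d = 4.740 × 0.002327 × 461.04 = 5.0853 km/s.
v = √(v_r² + v_t²) = √(4.028² + 5.0853²) = √42.0851 = 6.4873 km/s.

6.487 km/s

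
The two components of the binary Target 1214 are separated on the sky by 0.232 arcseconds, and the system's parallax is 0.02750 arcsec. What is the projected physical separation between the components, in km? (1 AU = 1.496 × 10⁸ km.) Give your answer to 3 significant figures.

d = 1/p = 1/0.02750″ = 36.364 pc.
At distance d (pc), an angle of θ arcsec spans θ·d AU: s = 0.232 × 36.364 = 8.4364 AU.
= 8.4364 × 1.496 × 10⁸ km = 1.2621 × 10^9 km.

1.26 × 10^9 km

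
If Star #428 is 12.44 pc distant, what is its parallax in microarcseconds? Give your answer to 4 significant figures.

p = 1/d = 1/12.44 = 0.080386 arcsec.
= 0.080386 × 10⁶ = 80386 μas.

80390 μas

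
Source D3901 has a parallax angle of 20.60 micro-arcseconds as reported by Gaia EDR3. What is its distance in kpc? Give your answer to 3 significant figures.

p = 20.60 micro-arcseconds = 0.00002060 arcsec.
d = 1/p = 1/0.00002060 = 48544 pc.
= 48.544 kpc.

48.5 kpc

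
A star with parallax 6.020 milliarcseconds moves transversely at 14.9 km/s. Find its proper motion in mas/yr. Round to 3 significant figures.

d = 1/p = 1/0.006020″ = 166.11 pc.
μ = v_t / (4.74 d) = 14.9 / (4.74 × 166.11) = 14.9 / 787.36 = 0.018924 ″/yr = 18.924 mas/yr.

18.9 mas/yr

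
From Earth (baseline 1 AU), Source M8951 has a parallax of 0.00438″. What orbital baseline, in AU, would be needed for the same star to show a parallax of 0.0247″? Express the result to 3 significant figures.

Parallax scales linearly with baseline: p ∝ B, so B = p_target / p_Earth × 1 AU.
B = 0.0247 / 0.00438 = 5.6393 AU.

5.64 AU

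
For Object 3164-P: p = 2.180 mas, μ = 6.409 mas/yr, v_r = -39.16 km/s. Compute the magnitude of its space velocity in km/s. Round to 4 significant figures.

41.57 km/s

d = 1/p = 1/0.002180″ = 458.72 pc.
μ = 6.409 mas/yr = 0.006409 ″/yr.
v_t = 4.740 μ d = 4.740 × 0.006409 × 458.72 = 13.935 km/s.
v = √(v_r² + v_t²) = √((-39.16)² + 13.935²) = √1727.69 = 41.565 km/s.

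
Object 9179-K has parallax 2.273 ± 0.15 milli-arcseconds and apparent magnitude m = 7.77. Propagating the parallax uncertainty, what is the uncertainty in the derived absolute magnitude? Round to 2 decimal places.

M = m − 5 log₁₀ d + 5 = m + 5 log₁₀ p + 5, so ∂M/∂p = 5/(p ln 10).
σ_M = (5/ln 10) · (σ_p/p) = 2.1715 × 0.15/2.273 = 2.1715 × 0.065992 = 0.1433.

σ_M = 0.14 mag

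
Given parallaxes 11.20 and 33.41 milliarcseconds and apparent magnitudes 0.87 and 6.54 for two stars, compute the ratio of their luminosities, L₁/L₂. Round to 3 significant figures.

L₁/L₂ = 1650

d₁ = 1/p₁ = 1/0.01120″ = 89.286 pc; d₂ = 1/p₂ = 1/0.03341″ = 29.931 pc.
M₁ = m₁ − 5 log₁₀ d₁ + 5 = 0.87 − 9.7539 + 5 = -3.8839.
M₂ = 6.54 − 7.3806 + 5 = 4.1594.
L₁/L₂ = 10^(0.4(M₂ − M₁)) = 10^(0.4 × 8.0433) = 10^3.21732 = 1649.4.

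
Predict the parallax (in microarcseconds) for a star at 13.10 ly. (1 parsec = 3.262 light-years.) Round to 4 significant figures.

249000 μas

d = 13.10 ly ÷ 3.262 = 4.0159 pc.
p = 1/d = 1/4.0159 = 0.24901 arcsec.
= 0.24901 × 10⁶ = 2.4901 × 10^5 μas.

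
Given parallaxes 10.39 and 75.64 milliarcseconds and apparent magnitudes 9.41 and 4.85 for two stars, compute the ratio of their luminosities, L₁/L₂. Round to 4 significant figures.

d₁ = 1/p₁ = 1/0.01039″ = 96.246 pc; d₂ = 1/p₂ = 1/0.07564″ = 13.221 pc.
M₁ = m₁ − 5 log₁₀ d₁ + 5 = 9.41 − 9.9169 + 5 = 4.4931.
M₂ = 4.85 − 5.6063 + 5 = 4.2437.
L₁/L₂ = 10^(0.4(M₂ − M₁)) = 10^(0.4 × (-0.2494)) = 10^(-0.09976) = 0.79477.

L₁/L₂ = 0.7948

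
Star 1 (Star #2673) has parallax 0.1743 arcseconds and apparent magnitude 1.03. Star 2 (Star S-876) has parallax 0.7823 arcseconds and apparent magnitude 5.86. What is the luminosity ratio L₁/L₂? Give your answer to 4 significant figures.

d₁ = 1/p₁ = 1/0.1743″ = 5.7372 pc; d₂ = 1/p₂ = 1/0.7823″ = 1.2783 pc.
M₁ = m₁ − 5 log₁₀ d₁ + 5 = 1.03 − 3.7935 + 5 = 2.2365.
M₂ = 5.86 − 0.5332 + 5 = 10.3268.
L₁/L₂ = 10^(0.4(M₂ − M₁)) = 10^(0.4 × 8.0903) = 10^3.23612 = 1722.3.

L₁/L₂ = 1722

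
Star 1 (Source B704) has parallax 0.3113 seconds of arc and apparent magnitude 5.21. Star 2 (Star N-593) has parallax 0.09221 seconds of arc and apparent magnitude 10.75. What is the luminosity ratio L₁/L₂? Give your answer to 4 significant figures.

d₁ = 1/p₁ = 1/0.3113″ = 3.2123 pc; d₂ = 1/p₂ = 1/0.09221″ = 10.845 pc.
M₁ = m₁ − 5 log₁₀ d₁ + 5 = 5.21 − 2.5341 + 5 = 7.6759.
M₂ = 10.75 − 5.1761 + 5 = 10.5739.
L₁/L₂ = 10^(0.4(M₂ − M₁)) = 10^(0.4 × 2.8980) = 10^1.15920 = 14.428.

L₁/L₂ = 14.43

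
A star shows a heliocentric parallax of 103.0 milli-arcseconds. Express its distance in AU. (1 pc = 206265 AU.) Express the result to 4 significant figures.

p = 103.0 milli-arcseconds = 0.1030 arcsec.
d = 1/p = 1/0.1030 = 9.7087 pc.
In AU: 9.7087 × 206265 = 2.0026 × 10^6 AU.

2.003 × 10^6 AU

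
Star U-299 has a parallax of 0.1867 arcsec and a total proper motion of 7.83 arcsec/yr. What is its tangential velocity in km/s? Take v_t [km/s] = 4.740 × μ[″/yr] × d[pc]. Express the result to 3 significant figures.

199 km/s

d = 1/p = 1/0.1867″ = 5.3562 pc.
v_t = 4.74 × μ × d = 4.74 × 7.83 × 5.3562 = 198.79 km/s.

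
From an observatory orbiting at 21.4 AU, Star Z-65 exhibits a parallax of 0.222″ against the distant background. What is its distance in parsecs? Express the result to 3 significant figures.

96.4 pc

With baseline B (in AU) and parallax p (in arcsec), d = B/p parsecs.
d = 21.4 / 0.222 = 96.396 pc.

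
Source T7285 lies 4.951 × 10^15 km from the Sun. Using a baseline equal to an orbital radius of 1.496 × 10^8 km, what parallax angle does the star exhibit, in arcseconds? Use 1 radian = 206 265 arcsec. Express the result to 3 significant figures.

θ ≈ B/d = (1.496 × 10^8) / (4.951 × 10^15) = 3.0216 × 10^-8 rad.
In arcseconds: 3.0216 × 10^-8 × 206265 = 0.0062325″.

0.00623 arcsec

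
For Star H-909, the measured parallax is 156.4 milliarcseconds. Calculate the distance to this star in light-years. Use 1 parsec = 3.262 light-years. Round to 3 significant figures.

p = 156.4 milliarcseconds = 0.1564 arcsec.
d = 1/p = 1/0.1564 = 6.3939 pc.
In light-years: 6.3939 × 3.262 = 20.857 ly.

20.9 light years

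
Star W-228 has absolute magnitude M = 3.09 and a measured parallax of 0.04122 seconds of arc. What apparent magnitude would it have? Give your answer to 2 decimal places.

d = 1/p = 1/0.04122″ = 24.26 pc.
m − M = 5 log₁₀ d − 5 = 5 log₁₀(24.26) − 5 = 6.9245 − 5 = 1.9245.
m = M + (m − M) = 3.09 + 1.9245 = 5.01.

m = 5.01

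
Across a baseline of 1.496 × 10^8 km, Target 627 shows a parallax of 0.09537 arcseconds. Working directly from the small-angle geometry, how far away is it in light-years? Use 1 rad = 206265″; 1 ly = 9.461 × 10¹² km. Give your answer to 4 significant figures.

34.20 ly

θ = 0.09537″ = 0.09537/206265 = 4.6237 × 10^-7 rad.
d = B/θ = (1.496 × 10^8) / (4.6237 × 10^-7) = 3.2355 × 10^14 km = (3.2355 × 10^14) / (9.461 × 10^12) ly = 34.198 ly.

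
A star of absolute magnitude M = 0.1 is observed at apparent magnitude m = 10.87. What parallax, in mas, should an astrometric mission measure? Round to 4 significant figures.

0.7015 mas

m − M = 10.87 − 0.1 = 10.77.
d = 10^((m−M)/5 + 1) = 10^3.154 = 1425.6 pc.
p = 1/d = 1/1425.6 = 0.00070146 arcsec = 0.70146 mas.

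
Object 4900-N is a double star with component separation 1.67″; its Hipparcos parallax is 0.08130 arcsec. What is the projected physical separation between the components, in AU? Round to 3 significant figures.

20.5 AU

d = 1/p = 1/0.08130″ = 12.3 pc.
At distance d (pc), an angle of θ arcsec spans θ·d AU: s = 1.67 × 12.3 = 20.541 AU.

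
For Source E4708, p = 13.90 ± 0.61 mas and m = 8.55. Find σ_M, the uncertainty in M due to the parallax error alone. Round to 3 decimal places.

σ_M = 0.095 mag

M = m − 5 log₁₀ d + 5 = m + 5 log₁₀ p + 5, so ∂M/∂p = 5/(p ln 10).
σ_M = (5/ln 10) · (σ_p/p) = 2.1715 × 0.61/13.90 = 2.1715 × 0.043885 = 0.095296.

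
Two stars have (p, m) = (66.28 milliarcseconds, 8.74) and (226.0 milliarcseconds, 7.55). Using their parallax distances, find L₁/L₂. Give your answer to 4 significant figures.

L₁/L₂ = 3.886

d₁ = 1/p₁ = 1/0.06628″ = 15.088 pc; d₂ = 1/p₂ = 1/0.2260″ = 4.4248 pc.
M₁ = m₁ − 5 log₁₀ d₁ + 5 = 8.74 − 5.8932 + 5 = 7.8468.
M₂ = 7.55 − 3.2295 + 5 = 9.3205.
L₁/L₂ = 10^(0.4(M₂ − M₁)) = 10^(0.4 × 1.4737) = 10^0.58948 = 3.8858.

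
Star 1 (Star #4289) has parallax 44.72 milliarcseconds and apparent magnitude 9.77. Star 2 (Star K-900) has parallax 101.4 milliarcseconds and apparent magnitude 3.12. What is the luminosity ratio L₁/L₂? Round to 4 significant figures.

d₁ = 1/p₁ = 1/0.04472″ = 22.361 pc; d₂ = 1/p₂ = 1/0.1014″ = 9.8619 pc.
M₁ = m₁ − 5 log₁₀ d₁ + 5 = 9.77 − 6.7475 + 5 = 8.0225.
M₂ = 3.12 − 4.9698 + 5 = 3.1502.
L₁/L₂ = 10^(0.4(M₂ − M₁)) = 10^(0.4 × (-4.8723)) = 10^(-1.94892) = 0.011248.

L₁/L₂ = 0.01125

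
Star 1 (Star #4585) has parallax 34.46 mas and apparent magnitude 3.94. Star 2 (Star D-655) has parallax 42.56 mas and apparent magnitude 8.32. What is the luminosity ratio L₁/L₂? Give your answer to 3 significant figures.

L₁/L₂ = 86.2

d₁ = 1/p₁ = 1/0.03446″ = 29.019 pc; d₂ = 1/p₂ = 1/0.04256″ = 23.496 pc.
M₁ = m₁ − 5 log₁₀ d₁ + 5 = 3.94 − 7.3134 + 5 = 1.6266.
M₂ = 8.32 − 6.8550 + 5 = 6.4650.
L₁/L₂ = 10^(0.4(M₂ − M₁)) = 10^(0.4 × 4.8384) = 10^1.93536 = 86.171.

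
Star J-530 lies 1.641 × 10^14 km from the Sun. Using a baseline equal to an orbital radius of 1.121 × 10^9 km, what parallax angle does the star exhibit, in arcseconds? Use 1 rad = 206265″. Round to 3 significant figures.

1.41 arcsec

θ ≈ B/d = (1.121 × 10^9) / (1.641 × 10^14) = 6.8312 × 10^-6 rad.
In arcseconds: 6.8312 × 10^-6 × 206265 = 1.409″.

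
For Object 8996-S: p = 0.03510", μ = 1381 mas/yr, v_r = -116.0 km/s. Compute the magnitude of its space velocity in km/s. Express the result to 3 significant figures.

d = 1/p = 1/0.03510″ = 28.49 pc.
μ = 1381 mas/yr = 1.381 ″/yr.
v_t = 4.740 μ d = 4.740 × 1.381 × 28.49 = 186.49 km/s.
v = √(v_r² + v_t²) = √((-116.0)² + 186.49²) = √48234.5 = 219.62 km/s.

220 km/s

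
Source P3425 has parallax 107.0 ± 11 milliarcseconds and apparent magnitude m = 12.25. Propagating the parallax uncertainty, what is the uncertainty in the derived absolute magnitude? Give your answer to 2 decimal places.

σ_M = 0.22 mag

M = m − 5 log₁₀ d + 5 = m + 5 log₁₀ p + 5, so ∂M/∂p = 5/(p ln 10).
σ_M = (5/ln 10) · (σ_p/p) = 2.1715 × 11/107.0 = 2.1715 × 0.1028 = 0.22323.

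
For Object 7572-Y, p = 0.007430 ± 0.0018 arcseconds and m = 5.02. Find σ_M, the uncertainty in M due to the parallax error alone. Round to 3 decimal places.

M = m − 5 log₁₀ d + 5 = m + 5 log₁₀ p + 5, so ∂M/∂p = 5/(p ln 10).
σ_M = (5/ln 10) · (σ_p/p) = 2.1715 × 0.0018/0.007430 = 2.1715 × 0.24226 = 0.52607.

σ_M = 0.526 mag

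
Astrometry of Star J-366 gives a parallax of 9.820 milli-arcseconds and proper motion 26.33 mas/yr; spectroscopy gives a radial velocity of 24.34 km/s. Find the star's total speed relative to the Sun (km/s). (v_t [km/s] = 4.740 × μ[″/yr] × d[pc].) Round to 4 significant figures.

27.46 km/s

d = 1/p = 1/0.009820″ = 101.83 pc.
μ = 26.33 mas/yr = 0.02633 ″/yr.
v_t = 4.740 μ d = 4.740 × 0.02633 × 101.83 = 12.709 km/s.
v = √(v_r² + v_t²) = √(24.34² + 12.709²) = √753.954 = 27.458 km/s.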